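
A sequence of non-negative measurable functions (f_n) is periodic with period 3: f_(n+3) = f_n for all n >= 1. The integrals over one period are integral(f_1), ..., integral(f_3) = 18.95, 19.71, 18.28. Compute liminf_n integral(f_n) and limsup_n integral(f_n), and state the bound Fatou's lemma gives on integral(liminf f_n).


The sequence (integral(f_n)) is periodic with period 3, repeating the values 18.95, 19.71, 18.28 indefinitely.
Step 1: For a periodic sequence, every tail (a_m, a_(m+1), ...) contains all 3 period values infinitely often.
Step 2: Hence inf of every tail = min of the period values = min(18.95, 19.71, 18.28) = 18.28.
        liminf_n integral(f_n) = sup over m of (inf of tail from m) = 18.28.
Step 3: Similarly sup of every tail = max of the period values = 19.71.
        limsup_n integral(f_n) = 19.71.
Step 4: Fatou's lemma: integral(liminf_n f_n) <= liminf_n integral(f_n) = 18.28.
        So the integral of the pointwise liminf is at most 18.28.


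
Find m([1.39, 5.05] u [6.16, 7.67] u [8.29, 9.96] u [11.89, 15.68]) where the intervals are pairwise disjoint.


For pairwise disjoint intervals, m(union) = sum of lengths.
= (5.05 - 1.39) + (7.67 - 6.16) + (9.96 - 8.29) + (15.68 - 11.89)
= 3.66 + 1.51 + 1.67 + 3.79
= 10.63


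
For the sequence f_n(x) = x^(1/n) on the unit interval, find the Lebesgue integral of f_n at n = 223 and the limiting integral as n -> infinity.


At n = 223: f_223(x) = x^(1/223).
Step 1: integral(x^(1/223), 0, 1) = [x^(1/223+1) / (1/223+1)] from 0 to 1
     = 1 / (1/223 + 1) = 1 / ((223+1)/223) = 223/(223+1)
     = 223/224 = 0.995536
Step 2: As n -> infinity, f_n(x) = x^(1/n) -> 1 for x in (0,1], and f_n is increasing in n.
By MCT, lim_n integral(f_n) = integral(lim_n f_n) = integral(1, 0, 1) = 1.
Step 3: Verify convergence: 223/224 = 0.995536 -> 1


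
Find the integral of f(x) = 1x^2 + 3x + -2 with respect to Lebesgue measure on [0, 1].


The Lebesgue integral of a Riemann-integrable function agrees with the Riemann integral.
Antiderivative F(x) = (1/3)x^3 + (3/2)x^2 + -2x
F(1) = (1/3)*1^3 + (3/2)*1^2 + -2*1
     = (1/3)*1 + (3/2)*1 + -2*1
     = 0.333333 + 1.5 + -2
     = -0.166667
F(0) = 0.0
Integral = F(1) - F(0) = -0.166667 - 0.0 = -0.166667


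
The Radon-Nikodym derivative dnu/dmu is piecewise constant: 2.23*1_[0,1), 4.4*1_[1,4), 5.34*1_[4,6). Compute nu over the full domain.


Integrate each piece of the Radon-Nikodym derivative:
Step 1: integral_0^1 2.23 dx = 2.23*(1-0) = 2.23*1 = 2.23
Step 2: integral_1^4 4.4 dx = 4.4*(4-1) = 4.4*3 = 13.2
Step 3: integral_4^6 5.34 dx = 5.34*(6-4) = 5.34*2 = 10.68
Total: 2.23 + 13.2 + 10.68 = 26.11


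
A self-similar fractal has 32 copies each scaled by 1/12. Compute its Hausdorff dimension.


For a self-similar set with N copies scaled by 1/r:
dim_H = log(N)/log(r) = log(32)/log(12)
= 3.465736/2.484907
= 1.394715


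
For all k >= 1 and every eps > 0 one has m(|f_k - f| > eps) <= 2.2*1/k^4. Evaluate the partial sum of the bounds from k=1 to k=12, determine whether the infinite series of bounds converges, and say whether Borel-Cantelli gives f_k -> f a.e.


Step 1: List the terms 2.2*1/k^4 for k = 1 to 12:
  k=1: 2.2
  k=2: 0.1375
  k=3: 0.02716
  k=4: 0.008594
  k=5: 0.00352
  k=6: 0.001698
  k=7: 9.162849e-04
  k=8: 5.371094e-04
  k=9: 3.353147e-04
  k=10: 2.200000e-04
  k=11: 1.502630e-04
  k=12: 1.060957e-04
Step 2: Partial sum = 2.2 + 0.1375 + 0.02716 + 0.008594 + 0.00352 + 0.001698 + 9.162849e-04 + 5.371094e-04 + 3.353147e-04 + 2.200000e-04 + 1.502630e-04 + 1.060957e-04
     = 2.380737
Step 3: The full series sum_(k>=1) 2.2*1/k^4 converges (p-series with p = 4 > 1; a constant multiple of a convergent series converges).
Step 4: Fix eps > 0. Since sum_k m(|f_k - f| > eps) < infinity, the Borel-Cantelli lemma gives
        m(limsup_k {|f_k - f| > eps}) = 0, i.e. for a.e. x, |f_k(x) - f(x)| <= eps for all large k.
        Applying this with eps = 1/j for j = 1, 2, ... and intersecting the countably many full-measure sets,
        for a.e. x we get limsup_k |f_k(x) - f(x)| <= 1/j for every j, hence f_k -> f almost everywhere.
Conclusion: series converges; Borel-Cantelli yields f_k -> f a.e.


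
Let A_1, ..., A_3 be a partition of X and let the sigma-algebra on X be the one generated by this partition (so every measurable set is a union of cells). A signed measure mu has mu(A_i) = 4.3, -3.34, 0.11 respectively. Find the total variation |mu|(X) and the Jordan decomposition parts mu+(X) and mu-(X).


Step 1: Every measurable set is a union of atoms (the cells / points), so a Hahn decomposition is
  obtained by grouping atoms by sign: P = union of atoms with mu > 0, N = union of the remaining atoms.
  Atoms in P (indices): 1, 3;  atoms in N (indices): 2
  Positive values: 4.3, 0.11
  Negative values: -3.34
Step 2: mu+(X) = mu(P) = sum of positive atom values = 4.41
Step 3: mu-(X) = -mu(N) = sum of |negative atom values| = 3.34
Step 4: |mu|(X) = mu+(X) + mu-(X) = 4.41 + 3.34 = 7.75


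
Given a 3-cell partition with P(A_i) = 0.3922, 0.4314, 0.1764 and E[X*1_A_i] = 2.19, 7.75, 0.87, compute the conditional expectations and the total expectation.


For each cell A_i: E[X|A_i] = E[X*1_A_i] / P(A_i)
Step 1: E[X|A_1] = 2.19 / 0.3922 = 5.583886
Step 2: E[X|A_2] = 7.75 / 0.4314 = 17.964766
Step 3: E[X|A_3] = 0.87 / 0.1764 = 4.931973
Verification: E[X] = sum E[X*1_A_i] = 2.19 + 7.75 + 0.87 = 10.81


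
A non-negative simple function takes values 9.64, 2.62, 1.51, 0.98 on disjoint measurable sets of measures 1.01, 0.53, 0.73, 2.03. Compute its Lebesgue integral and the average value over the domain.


Step 1: Integral = sum(value_i * measure_i)
= 9.64*1.01 + 2.62*0.53 + 1.51*0.73 + 0.98*2.03
= 9.7364 + 1.3886 + 1.1023 + 1.9894
= 14.2167
Step 2: Total measure of domain = 1.01 + 0.53 + 0.73 + 2.03 = 4.3
Step 3: Average value = 14.2167 / 4.3 = 3.306209


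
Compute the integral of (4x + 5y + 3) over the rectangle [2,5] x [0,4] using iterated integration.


By Fubini, integrate in x first, then y.
Step 1: Fix y, integrate over x in [2,5]:
  integral(4x + 5y + 3, x=2..5)
  = 4*(5^2 - 2^2)/2 + (5y + 3)*(5 - 2)
  = 42 + (5y + 3)*3
  = 42 + 15y + 9
  = 51 + 15y
Step 2: Integrate over y in [0,4]:
  integral(51 + 15y, y=0..4)
  = 51*4 + 15*(4^2 - 0^2)/2
  = 204 + 120
  = 324


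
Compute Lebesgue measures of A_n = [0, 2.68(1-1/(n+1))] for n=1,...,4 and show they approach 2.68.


By continuity of measure from below: if A_n increases to A, then m(A_n) -> m(A).
Here A = [0, 2.68], so m(A) = 2.68
Step 1: a_1 = 2.68*(1 - 1/2) = 1.34, m(A_1) = 1.34
Step 2: a_2 = 2.68*(1 - 1/3) = 1.7867, m(A_2) = 1.7867
Step 3: a_3 = 2.68*(1 - 1/4) = 2.01, m(A_3) = 2.01
Step 4: a_4 = 2.68*(1 - 1/5) = 2.144, m(A_4) = 2.144
Limit: m(A_n) -> m([0,2.68]) = 2.68


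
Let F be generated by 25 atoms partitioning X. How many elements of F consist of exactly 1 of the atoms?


Each element of F is a union of some subset of the 25 atoms.
Elements that are unions of exactly 1 atoms correspond to 1-element subsets of the 25 atoms.
Count = C(25, 1) = 25! / (1! * 24!) = 25.


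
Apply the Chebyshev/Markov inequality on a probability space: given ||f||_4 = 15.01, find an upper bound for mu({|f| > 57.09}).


Chebyshev/Markov inequality: mu(|f| > eps) <= (||f||_p / eps)^p
Step 1: ||f||_4 / eps = 15.01 / 57.09 = 0.262918
Step 2: Raise to power p = 4:
  (0.262918)^4 = 0.004778
Step 3: Therefore mu(|f| > 57.09) <= 0.004778


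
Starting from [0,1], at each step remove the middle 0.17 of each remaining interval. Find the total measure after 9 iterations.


Step 1: At each step, fraction remaining = 1 - 0.17 = 0.83
Step 2: After 9 steps, measure = (0.83)^9
Result = 0.18694


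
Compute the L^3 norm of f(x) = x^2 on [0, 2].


Step 1: ||f||_3 = (integral_0^2 |x^2|^3 dx)^(1/3)
     = (integral_0^2 x^6 dx)^(1/3)
Step 2: integral_0^2 x^6 dx = [x^7/(7)] from 0 to 2 = 2^7/7
     = 128/7 = 18.285714
Step 3: ||f||_3 = (18.285714)^(1/3) = 2.634535


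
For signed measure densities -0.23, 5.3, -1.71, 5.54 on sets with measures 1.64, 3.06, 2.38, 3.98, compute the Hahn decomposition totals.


Step 1: Compute signed measure on each set:
  Set 1: -0.23 * 1.64 = -0.3772
  Set 2: 5.3 * 3.06 = 16.218
  Set 3: -1.71 * 2.38 = -4.0698
  Set 4: 5.54 * 3.98 = 22.0492
Step 2: Total signed measure = (-0.3772) + (16.218) + (-4.0698) + (22.0492)
     = 33.8202
Step 3: Positive part mu+(X) = sum of positive contributions = 38.2672
Step 4: Negative part mu-(X) = |sum of negative contributions| = 4.447


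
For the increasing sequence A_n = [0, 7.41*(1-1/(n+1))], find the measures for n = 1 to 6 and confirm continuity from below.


By continuity of measure from below: if A_n increases to A, then m(A_n) -> m(A).
Here A = [0, 7.41], so m(A) = 7.41
Step 1: a_1 = 7.41*(1 - 1/2) = 3.705, m(A_1) = 3.705
Step 2: a_2 = 7.41*(1 - 1/3) = 4.94, m(A_2) = 4.94
Step 3: a_3 = 7.41*(1 - 1/4) = 5.5575, m(A_3) = 5.5575
Step 4: a_4 = 7.41*(1 - 1/5) = 5.928, m(A_4) = 5.928
Step 5: a_5 = 7.41*(1 - 1/6) = 6.175, m(A_5) = 6.175
Step 6: a_6 = 7.41*(1 - 1/7) = 6.3514, m(A_6) = 6.3514
Limit: m(A_n) -> m([0,7.41]) = 7.41


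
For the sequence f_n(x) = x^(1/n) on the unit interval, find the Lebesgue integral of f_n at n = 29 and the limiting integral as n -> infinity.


At n = 29: f_29(x) = x^(1/29).
Step 1: integral(x^(1/29), 0, 1) = [x^(1/29+1) / (1/29+1)] from 0 to 1
     = 1 / (1/29 + 1) = 1 / ((29+1)/29) = 29/(29+1)
     = 29/30 = 0.966667
Step 2: As n -> infinity, f_n(x) = x^(1/n) -> 1 for x in (0,1], and f_n is increasing in n.
By MCT, lim_n integral(f_n) = integral(lim_n f_n) = integral(1, 0, 1) = 1.
Step 3: Verify convergence: 29/30 = 0.966667 -> 1


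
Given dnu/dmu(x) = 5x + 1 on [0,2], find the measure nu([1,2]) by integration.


nu(A) = integral_A (dnu/dmu) dmu = integral_1^2 (5x + 1) dx
Step 1: Antiderivative F(x) = (5/2)x^2 + 1x
Step 2: F(2) = (5/2)*2^2 + 1*2 = 10 + 2 = 12
Step 3: F(1) = (5/2)*1^2 + 1*1 = 2.5 + 1 = 3.5
Step 4: nu([1,2]) = F(2) - F(1) = 12 - 3.5 = 8.5


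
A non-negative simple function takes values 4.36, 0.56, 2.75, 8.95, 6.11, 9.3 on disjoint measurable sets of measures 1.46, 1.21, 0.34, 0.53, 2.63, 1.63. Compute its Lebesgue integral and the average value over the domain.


Step 1: Integral = sum(value_i * measure_i)
= 4.36*1.46 + 0.56*1.21 + 2.75*0.34 + 8.95*0.53 + 6.11*2.63 + 9.3*1.63
= 6.3656 + 0.6776 + 0.935 + 4.7435 + 16.0693 + 15.159
= 43.95
Step 2: Total measure of domain = 1.46 + 1.21 + 0.34 + 0.53 + 2.63 + 1.63 = 7.8
Step 3: Average value = 43.95 / 7.8 = 5.634615


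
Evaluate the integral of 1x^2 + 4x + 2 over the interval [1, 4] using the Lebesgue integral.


The Lebesgue integral of a Riemann-integrable function agrees with the Riemann integral.
Antiderivative F(x) = (1/3)x^3 + (4/2)x^2 + 2x
F(4) = (1/3)*4^3 + (4/2)*4^2 + 2*4
     = (1/3)*64 + (4/2)*16 + 2*4
     = 21.333333 + 32 + 8
     = 61.333333
F(1) = 4.333333
Integral = F(4) - F(1) = 61.333333 - 4.333333 = 57


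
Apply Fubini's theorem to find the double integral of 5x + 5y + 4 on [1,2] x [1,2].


By Fubini, integrate in x first, then y.
Step 1: Fix y, integrate over x in [1,2]:
  integral(5x + 5y + 4, x=1..2)
  = 5*(2^2 - 1^2)/2 + (5y + 4)*(2 - 1)
  = 7.5 + (5y + 4)*1
  = 7.5 + 5y + 4
  = 11.5 + 5y
Step 2: Integrate over y in [1,2]:
  integral(11.5 + 5y, y=1..2)
  = 11.5*1 + 5*(2^2 - 1^2)/2
  = 11.5 + 7.5
  = 19


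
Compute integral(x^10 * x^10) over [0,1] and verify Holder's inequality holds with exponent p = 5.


Step 1: Exact integral of f*g = integral(x^20, 0, 1) = 1/21
     = 0.047619
Step 2: Holder bound with p=5, q=1.25:
  ||f||_p = (integral x^50 dx)^(1/5) = (1/51)^(1/5) = 0.455497
  ||g||_q = (integral x^12.5 dx)^(1/1.25) = (1/13.5)^(1/1.25) = 0.124662
Step 3: Holder bound = ||f||_p * ||g||_q = 0.455497 * 0.124662 = 0.056783
Verification: 0.047619 <= 0.056783 (Holder holds)


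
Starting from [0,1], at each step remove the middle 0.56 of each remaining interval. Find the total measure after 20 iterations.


Step 1: At each step, fraction remaining = 1 - 0.56 = 0.44
Step 2: After 20 steps, measure = (0.44)^20
Result = 7.396964e-08


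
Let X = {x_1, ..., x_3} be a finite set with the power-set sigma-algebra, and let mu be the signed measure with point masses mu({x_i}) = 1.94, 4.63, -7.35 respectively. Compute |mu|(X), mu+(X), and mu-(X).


Step 1: Every measurable set is a union of atoms (the cells / points), so a Hahn decomposition is
  obtained by grouping atoms by sign: P = union of atoms with mu > 0, N = union of the remaining atoms.
  Atoms in P (indices): 1, 2;  atoms in N (indices): 3
  Positive values: 1.94, 4.63
  Negative values: -7.35
Step 2: mu+(X) = mu(P) = sum of positive atom values = 6.57
Step 3: mu-(X) = -mu(N) = sum of |negative atom values| = 7.35
Step 4: |mu|(X) = mu+(X) + mu-(X) = 6.57 + 7.35 = 13.92


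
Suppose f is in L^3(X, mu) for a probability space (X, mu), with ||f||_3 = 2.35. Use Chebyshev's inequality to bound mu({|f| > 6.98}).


Chebyshev/Markov inequality: mu(|f| > eps) <= (||f||_p / eps)^p
Step 1: ||f||_3 / eps = 2.35 / 6.98 = 0.336676
Step 2: Raise to power p = 3:
  (0.336676)^3 = 0.038163
Step 3: Therefore mu(|f| > 6.98) <= 0.038163


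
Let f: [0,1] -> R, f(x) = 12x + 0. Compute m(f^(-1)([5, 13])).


f^(-1)([5, 13]) = {x : 5 <= 12x + 0 <= 13}
Solving: (5 - 0)/12 <= x <= (13 - 0)/12
= [0.416667, 1.083333]
Intersecting with [0,1]: [0.416667, 1]
Measure = 1 - 0.416667 = 0.583333


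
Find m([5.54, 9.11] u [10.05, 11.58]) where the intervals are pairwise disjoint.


For pairwise disjoint intervals, m(union) = sum of lengths.
= (9.11 - 5.54) + (11.58 - 10.05)
= 3.57 + 1.53
= 5.1


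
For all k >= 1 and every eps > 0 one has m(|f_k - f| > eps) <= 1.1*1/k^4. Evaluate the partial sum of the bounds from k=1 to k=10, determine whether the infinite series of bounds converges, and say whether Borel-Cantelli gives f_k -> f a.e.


Step 1: List the terms 1.1*1/k^4 for k = 1 to 10:
  k=1: 1.1
  k=2: 0.06875
  k=3: 0.01358
  k=4: 0.004297
  k=5: 0.00176
  k=6: 8.487654e-04
  k=7: 4.581424e-04
  k=8: 2.685547e-04
  k=9: 1.676574e-04
  k=10: 1.100000e-04
Step 2: Partial sum = 1.1 + 0.06875 + 0.01358 + 0.004297 + 0.00176 + 8.487654e-04 + 4.581424e-04 + 2.685547e-04 + 1.676574e-04 + 1.100000e-04
     = 1.19024
Step 3: The full series sum_(k>=1) 1.1*1/k^4 converges (p-series with p = 4 > 1; a constant multiple of a convergent series converges).
Step 4: Fix eps > 0. Since sum_k m(|f_k - f| > eps) < infinity, the Borel-Cantelli lemma gives
        m(limsup_k {|f_k - f| > eps}) = 0, i.e. for a.e. x, |f_k(x) - f(x)| <= eps for all large k.
        Applying this with eps = 1/j for j = 1, 2, ... and intersecting the countably many full-measure sets,
        for a.e. x we get limsup_k |f_k(x) - f(x)| <= 1/j for every j, hence f_k -> f almost everywhere.
Conclusion: series converges; Borel-Cantelli yields f_k -> f a.e.


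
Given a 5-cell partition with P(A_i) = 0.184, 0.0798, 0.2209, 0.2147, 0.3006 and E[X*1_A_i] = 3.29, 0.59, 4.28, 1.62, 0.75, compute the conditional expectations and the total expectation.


For each cell A_i: E[X|A_i] = E[X*1_A_i] / P(A_i)
Step 1: E[X|A_1] = 3.29 / 0.184 = 17.880435
Step 2: E[X|A_2] = 0.59 / 0.0798 = 7.393484
Step 3: E[X|A_3] = 4.28 / 0.2209 = 19.375283
Step 4: E[X|A_4] = 1.62 / 0.2147 = 7.545412
Step 5: E[X|A_5] = 0.75 / 0.3006 = 2.49501
Verification: E[X] = sum E[X*1_A_i] = 3.29 + 0.59 + 4.28 + 1.62 + 0.75 = 10.53


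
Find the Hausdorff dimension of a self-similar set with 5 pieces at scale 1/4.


For a self-similar set with N copies scaled by 1/r:
dim_H = log(N)/log(r) = log(5)/log(4)
= 1.609438/1.386294
= 1.160964


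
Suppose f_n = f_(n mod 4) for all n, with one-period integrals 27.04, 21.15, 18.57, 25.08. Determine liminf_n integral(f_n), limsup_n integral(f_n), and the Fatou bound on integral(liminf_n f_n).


The sequence (integral(f_n)) is periodic with period 4, repeating the values 27.04, 21.15, 18.57, 25.08 indefinitely.
Step 1: For a periodic sequence, every tail (a_m, a_(m+1), ...) contains all 4 period values infinitely often.
Step 2: Hence inf of every tail = min of the period values = min(27.04, 21.15, 18.57, 25.08) = 18.57.
        liminf_n integral(f_n) = sup over m of (inf of tail from m) = 18.57.
Step 3: Similarly sup of every tail = max of the period values = 27.04.
        limsup_n integral(f_n) = 27.04.
Step 4: Fatou's lemma: integral(liminf_n f_n) <= liminf_n integral(f_n) = 18.57.
        So the integral of the pointwise liminf is at most 18.57.


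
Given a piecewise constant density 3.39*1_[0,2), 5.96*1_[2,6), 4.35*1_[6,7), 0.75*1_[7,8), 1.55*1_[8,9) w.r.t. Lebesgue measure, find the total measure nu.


Integrate each piece of the Radon-Nikodym derivative:
Step 1: integral_0^2 3.39 dx = 3.39*(2-0) = 3.39*2 = 6.78
Step 2: integral_2^6 5.96 dx = 5.96*(6-2) = 5.96*4 = 23.84
Step 3: integral_6^7 4.35 dx = 4.35*(7-6) = 4.35*1 = 4.35
Step 4: integral_7^8 0.75 dx = 0.75*(8-7) = 0.75*1 = 0.75
Step 5: integral_8^9 1.55 dx = 1.55*(9-8) = 1.55*1 = 1.55
Total: 6.78 + 23.84 + 4.35 + 0.75 + 1.55 = 37.27


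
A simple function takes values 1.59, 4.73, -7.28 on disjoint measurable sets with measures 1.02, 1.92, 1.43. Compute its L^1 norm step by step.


Step 1: Compute |f_i|^1 for each value:
  |1.59|^1 = 1.59
  |4.73|^1 = 4.73
  |-7.28|^1 = 7.28
Step 2: Multiply by measures and sum:
  1.59 * 1.02 = 1.6218
  4.73 * 1.92 = 9.0816
  7.28 * 1.43 = 10.4104
Sum = 1.6218 + 9.0816 + 10.4104 = 21.1138
Step 3: Take the p-th root:
||f||_1 = (21.1138)^(1/1) = 21.1138


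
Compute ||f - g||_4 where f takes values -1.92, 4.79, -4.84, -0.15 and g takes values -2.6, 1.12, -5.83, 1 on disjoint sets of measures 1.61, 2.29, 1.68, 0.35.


Step 1: Compute differences f_i - g_i:
  -1.92 - -2.6 = 0.68
  4.79 - 1.12 = 3.67
  -4.84 - -5.83 = 0.99
  -0.15 - 1 = -1.15
Step 2: Compute |diff|^4 * measure for each set:
  |0.68|^4 * 1.61 = 0.213814 * 1.61 = 0.34424
  |3.67|^4 * 2.29 = 181.411267 * 2.29 = 415.431802
  |0.99|^4 * 1.68 = 0.960596 * 1.68 = 1.613801
  |-1.15|^4 * 0.35 = 1.749006 * 0.35 = 0.612152
Step 3: Sum = 418.001996
Step 4: ||f-g||_4 = (418.001996)^(1/4) = 4.521625


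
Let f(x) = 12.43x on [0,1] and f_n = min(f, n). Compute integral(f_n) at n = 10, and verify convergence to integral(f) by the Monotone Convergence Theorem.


f(x) = 12.43x on [0,1]; f_n(x) = min(12.43x, n). At n = 10:
Step 1: f(x) reaches 10 at x = 10/12.43 = 0.804505
Step 2: integral(f_10) = integral(12.43x, 0, 0.804505) + integral(10, 0.804505, 1)
       = 12.43*0.804505^2/2 + 10*(1 - 0.804505)
       = 4.022526 + 1.954948
       = 5.977474
Step 3: As n -> infinity, f_n increases to f, so by MCT integral(f_n) -> integral(f) = 12.43/2 = 6.215.
Convergence: integral(f_10) = 5.977474 -> 6.215 as n -> infinity


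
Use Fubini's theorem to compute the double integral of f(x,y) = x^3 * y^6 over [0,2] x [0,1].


By Fubini's theorem, the double integral factors as a product of single integrals:
Step 1: integral_0^2 x^3 dx = [x^4/4] from 0 to 2
     = 2^4/4 = 4
Step 2: integral_0^1 y^6 dy = [y^7/7] from 0 to 1
     = 1^7/7 = 0.142857
Step 3: Double integral = 4 * 0.142857 = 0.571429


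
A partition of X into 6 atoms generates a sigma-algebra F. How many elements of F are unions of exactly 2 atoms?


Each element of F is a union of some subset of the 6 atoms.
Elements that are unions of exactly 2 atoms correspond to 2-element subsets of the 6 atoms.
Count = C(6, 2) = 6! / (2! * 4!) = 15.


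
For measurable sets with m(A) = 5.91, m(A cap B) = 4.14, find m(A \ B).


m(A \ B) = m(A) - m(A n B)
= 5.91 - 4.14
= 1.77


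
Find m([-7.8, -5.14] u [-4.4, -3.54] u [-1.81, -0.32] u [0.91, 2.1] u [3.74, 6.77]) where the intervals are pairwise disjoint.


For pairwise disjoint intervals, m(union) = sum of lengths.
= (-5.14 - -7.8) + (-3.54 - -4.4) + (-0.32 - -1.81) + (2.1 - 0.91) + (6.77 - 3.74)
= 2.66 + 0.86 + 1.49 + 1.19 + 3.03
= 9.23


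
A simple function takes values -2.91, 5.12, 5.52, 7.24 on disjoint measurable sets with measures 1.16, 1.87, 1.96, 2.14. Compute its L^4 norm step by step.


Step 1: Compute |f_i|^4 for each value:
  |-2.91|^4 = 71.708718
  |5.12|^4 = 687.194767
  |5.52|^4 = 928.445276
  |7.24|^4 = 2747.60479
Step 2: Multiply by measures and sum:
  71.708718 * 1.16 = 83.182112
  687.194767 * 1.87 = 1285.054215
  928.445276 * 1.96 = 1819.752741
  2747.60479 * 2.14 = 5879.87425
Sum = 83.182112 + 1285.054215 + 1819.752741 + 5879.87425 = 9067.863319
Step 3: Take the p-th root:
||f||_4 = (9067.863319)^(1/4) = 9.758347


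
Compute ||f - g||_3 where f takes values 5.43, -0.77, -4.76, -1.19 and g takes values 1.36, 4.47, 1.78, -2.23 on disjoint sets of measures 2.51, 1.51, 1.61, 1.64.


Step 1: Compute differences f_i - g_i:
  5.43 - 1.36 = 4.07
  -0.77 - 4.47 = -5.24
  -4.76 - 1.78 = -6.54
  -1.19 - -2.23 = 1.04
Step 2: Compute |diff|^3 * measure for each set:
  |4.07|^3 * 2.51 = 67.419143 * 2.51 = 169.222049
  |-5.24|^3 * 1.51 = 143.877824 * 1.51 = 217.255514
  |-6.54|^3 * 1.61 = 279.726264 * 1.61 = 450.359285
  |1.04|^3 * 1.64 = 1.124864 * 1.64 = 1.844777
Step 3: Sum = 838.681625
Step 4: ||f-g||_3 = (838.681625)^(1/3) = 9.430449


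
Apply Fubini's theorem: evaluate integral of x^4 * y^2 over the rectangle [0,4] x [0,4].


By Fubini's theorem, the double integral factors as a product of single integrals:
Step 1: integral_0^4 x^4 dx = [x^5/5] from 0 to 4
     = 4^5/5 = 204.8
Step 2: integral_0^4 y^2 dy = [y^3/3] from 0 to 4
     = 4^3/3 = 21.333333
Step 3: Double integral = 204.8 * 21.333333 = 4369.066667


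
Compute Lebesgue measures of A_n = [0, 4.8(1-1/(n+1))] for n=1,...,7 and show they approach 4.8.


By continuity of measure from below: if A_n increases to A, then m(A_n) -> m(A).
Here A = [0, 4.8], so m(A) = 4.8
Step 1: a_1 = 4.8*(1 - 1/2) = 2.4, m(A_1) = 2.4
Step 2: a_2 = 4.8*(1 - 1/3) = 3.2, m(A_2) = 3.2
Step 3: a_3 = 4.8*(1 - 1/4) = 3.6, m(A_3) = 3.6
Step 4: a_4 = 4.8*(1 - 1/5) = 3.84, m(A_4) = 3.84
Step 5: a_5 = 4.8*(1 - 1/6) = 4, m(A_5) = 4
Step 6: a_6 = 4.8*(1 - 1/7) = 4.1143, m(A_6) = 4.1143
Step 7: a_7 = 4.8*(1 - 1/8) = 4.2, m(A_7) = 4.2
Limit: m(A_n) -> m([0,4.8]) = 4.8


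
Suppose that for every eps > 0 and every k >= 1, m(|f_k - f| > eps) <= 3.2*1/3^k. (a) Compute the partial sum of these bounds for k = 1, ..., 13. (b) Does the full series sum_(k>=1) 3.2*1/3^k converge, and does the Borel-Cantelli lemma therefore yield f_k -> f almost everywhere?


Step 1: List the terms 3.2*1/3^k for k = 1 to 13:
  k=1: 1.066667
  k=2: 0.355556
  k=3: 0.118519
  k=4: 0.039506
  k=5: 0.013169
  k=6: 0.00439
  k=7: 0.001463
  k=8: 4.877305e-04
  k=9: 1.625768e-04
  k=10: 5.419228e-05
  k=11: 1.806409e-05
  k=12: 6.021365e-06
  k=13: 2.007122e-06
Step 2: Partial sum = 1.066667 + 0.355556 + 0.118519 + 0.039506 + 0.013169 + 0.00439 + 0.001463 + 4.877305e-04 + 1.625768e-04 + 5.419228e-05 + 1.806409e-05 + 6.021365e-06 + 2.007122e-06
     = 1.599999
Step 3: The full series sum_(k>=1) 3.2*1/3^k converges (geometric series with ratio 1/3 < 1; a constant multiple of a convergent series converges).
Step 4: Fix eps > 0. Since sum_k m(|f_k - f| > eps) < infinity, the Borel-Cantelli lemma gives
        m(limsup_k {|f_k - f| > eps}) = 0, i.e. for a.e. x, |f_k(x) - f(x)| <= eps for all large k.
        Applying this with eps = 1/j for j = 1, 2, ... and intersecting the countably many full-measure sets,
        for a.e. x we get limsup_k |f_k(x) - f(x)| <= 1/j for every j, hence f_k -> f almost everywhere.
Conclusion: series converges; Borel-Cantelli yields f_k -> f a.e.


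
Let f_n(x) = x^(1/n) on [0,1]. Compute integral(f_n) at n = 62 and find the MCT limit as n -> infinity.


At n = 62: f_62(x) = x^(1/62).
Step 1: integral(x^(1/62), 0, 1) = [x^(1/62+1) / (1/62+1)] from 0 to 1
     = 1 / (1/62 + 1) = 1 / ((62+1)/62) = 62/(62+1)
     = 62/63 = 0.984127
Step 2: As n -> infinity, f_n(x) = x^(1/n) -> 1 for x in (0,1], and f_n is increasing in n.
By MCT, lim_n integral(f_n) = integral(lim_n f_n) = integral(1, 0, 1) = 1.
Step 3: Verify convergence: 62/63 = 0.984127 -> 1


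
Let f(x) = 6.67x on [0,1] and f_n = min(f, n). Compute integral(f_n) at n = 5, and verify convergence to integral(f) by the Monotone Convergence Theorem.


f(x) = 6.67x on [0,1]; f_n(x) = min(6.67x, n). At n = 5:
Step 1: f(x) reaches 5 at x = 5/6.67 = 0.749625
Step 2: integral(f_5) = integral(6.67x, 0, 0.749625) + integral(5, 0.749625, 1)
       = 6.67*0.749625^2/2 + 5*(1 - 0.749625)
       = 1.874063 + 1.251874
       = 3.125937
Step 3: As n -> infinity, f_n increases to f, so by MCT integral(f_n) -> integral(f) = 6.67/2 = 3.335.
Convergence: integral(f_5) = 3.125937 -> 3.335 as n -> infinity


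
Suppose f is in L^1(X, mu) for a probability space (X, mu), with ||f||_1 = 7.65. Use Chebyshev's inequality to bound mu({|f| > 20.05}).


Chebyshev/Markov inequality: mu(|f| > eps) <= (||f||_p / eps)^p
Step 1: ||f||_1 / eps = 7.65 / 20.05 = 0.381546
Step 2: Raise to power p = 1:
  (0.381546)^1 = 0.381546
Step 3: Therefore mu(|f| > 20.05) <= 0.381546


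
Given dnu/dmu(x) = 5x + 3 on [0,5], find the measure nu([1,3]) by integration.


nu(A) = integral_A (dnu/dmu) dmu = integral_1^3 (5x + 3) dx
Step 1: Antiderivative F(x) = (5/2)x^2 + 3x
Step 2: F(3) = (5/2)*3^2 + 3*3 = 22.5 + 9 = 31.5
Step 3: F(1) = (5/2)*1^2 + 3*1 = 2.5 + 3 = 5.5
Step 4: nu([1,3]) = F(3) - F(1) = 31.5 - 5.5 = 26


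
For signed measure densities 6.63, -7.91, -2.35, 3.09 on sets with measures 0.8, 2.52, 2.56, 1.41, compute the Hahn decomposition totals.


Step 1: Compute signed measure on each set:
  Set 1: 6.63 * 0.8 = 5.304
  Set 2: -7.91 * 2.52 = -19.9332
  Set 3: -2.35 * 2.56 = -6.016
  Set 4: 3.09 * 1.41 = 4.3569
Step 2: Total signed measure = (5.304) + (-19.9332) + (-6.016) + (4.3569)
     = -16.2883
Step 3: Positive part mu+(X) = sum of positive contributions = 9.6609
Step 4: Negative part mu-(X) = |sum of negative contributions| = 25.9492


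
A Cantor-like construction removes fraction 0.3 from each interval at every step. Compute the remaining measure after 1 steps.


Step 1: At each step, fraction remaining = 1 - 0.3 = 0.7
Step 2: After 1 steps, measure = (0.7)^1
Step 3: Computing the power step by step:
  After step 1: 0.7
Result = 0.7


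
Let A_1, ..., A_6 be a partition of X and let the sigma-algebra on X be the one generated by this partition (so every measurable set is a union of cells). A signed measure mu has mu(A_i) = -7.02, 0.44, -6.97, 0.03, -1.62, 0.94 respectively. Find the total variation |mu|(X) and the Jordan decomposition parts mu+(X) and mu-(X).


Step 1: Every measurable set is a union of atoms (the cells / points), so a Hahn decomposition is
  obtained by grouping atoms by sign: P = union of atoms with mu > 0, N = union of the remaining atoms.
  Atoms in P (indices): 2, 4, 6;  atoms in N (indices): 1, 3, 5
  Positive values: 0.44, 0.03, 0.94
  Negative values: -7.02, -6.97, -1.62
Step 2: mu+(X) = mu(P) = sum of positive atom values = 1.41
Step 3: mu-(X) = -mu(N) = sum of |negative atom values| = 15.61
Step 4: |mu|(X) = mu+(X) + mu-(X) = 1.41 + 15.61 = 17.02


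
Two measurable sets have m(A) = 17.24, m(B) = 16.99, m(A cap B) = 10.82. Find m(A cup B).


By inclusion-exclusion: m(A u B) = m(A) + m(B) - m(A n B)
= 17.24 + 16.99 - 10.82
= 23.41


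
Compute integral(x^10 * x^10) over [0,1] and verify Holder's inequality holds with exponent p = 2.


Step 1: Exact integral of f*g = integral(x^20, 0, 1) = 1/21
     = 0.047619
Step 2: Holder bound with p=2, q=2:
  ||f||_p = (integral x^20 dx)^(1/2) = (1/21)^(1/2) = 0.218218
  ||g||_q = (integral x^20 dx)^(1/2) = (1/21)^(1/2) = 0.218218
Step 3: Holder bound = ||f||_p * ||g||_q = 0.218218 * 0.218218 = 0.047619
Verification: 0.047619 <= 0.047619 (Holder holds)


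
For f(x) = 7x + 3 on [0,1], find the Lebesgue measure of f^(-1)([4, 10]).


f^(-1)([4, 10]) = {x : 4 <= 7x + 3 <= 10}
Solving: (4 - 3)/7 <= x <= (10 - 3)/7
= [0.142857, 1]
Intersecting with [0,1]: [0.142857, 1]
Measure = 1 - 0.142857 = 0.857143


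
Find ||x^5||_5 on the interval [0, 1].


Step 1: ||f||_5 = (integral_0^1 |x^5|^5 dx)^(1/5)
     = (integral_0^1 x^25 dx)^(1/5)
Step 2: integral_0^1 x^25 dx = [x^26/(26)] from 0 to 1 = 1^26/26
     = 1/26 = 0.038462
Step 3: ||f||_5 = (0.038462)^(1/5) = 0.521201


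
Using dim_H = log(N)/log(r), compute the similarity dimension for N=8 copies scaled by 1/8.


For a self-similar set with N copies scaled by 1/r:
dim_H = log(N)/log(r) = log(8)/log(8)
= 2.079442/2.079442
= 1


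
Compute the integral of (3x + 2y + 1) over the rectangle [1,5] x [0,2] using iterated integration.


By Fubini, integrate in x first, then y.
Step 1: Fix y, integrate over x in [1,5]:
  integral(3x + 2y + 1, x=1..5)
  = 3*(5^2 - 1^2)/2 + (2y + 1)*(5 - 1)
  = 36 + (2y + 1)*4
  = 36 + 8y + 4
  = 40 + 8y
Step 2: Integrate over y in [0,2]:
  integral(40 + 8y, y=0..2)
  = 40*2 + 8*(2^2 - 0^2)/2
  = 80 + 16
  = 96


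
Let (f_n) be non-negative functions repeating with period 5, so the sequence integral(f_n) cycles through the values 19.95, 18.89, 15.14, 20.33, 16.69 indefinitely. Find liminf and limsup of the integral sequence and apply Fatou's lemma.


The sequence (integral(f_n)) is periodic with period 5, repeating the values 19.95, 18.89, 15.14, 20.33, 16.69 indefinitely.
Step 1: For a periodic sequence, every tail (a_m, a_(m+1), ...) contains all 5 period values infinitely often.
Step 2: Hence inf of every tail = min of the period values = min(19.95, 18.89, 15.14, 20.33, 16.69) = 15.14.
        liminf_n integral(f_n) = sup over m of (inf of tail from m) = 15.14.
Step 3: Similarly sup of every tail = max of the period values = 20.33.
        limsup_n integral(f_n) = 20.33.
Step 4: Fatou's lemma: integral(liminf_n f_n) <= liminf_n integral(f_n) = 15.14.
        So the integral of the pointwise liminf is at most 15.14.


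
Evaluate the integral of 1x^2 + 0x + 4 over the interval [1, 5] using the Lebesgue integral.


The Lebesgue integral of a Riemann-integrable function agrees with the Riemann integral.
Antiderivative F(x) = (1/3)x^3 + (0/2)x^2 + 4x
F(5) = (1/3)*5^3 + (0/2)*5^2 + 4*5
     = (1/3)*125 + (0/2)*25 + 4*5
     = 41.666667 + 0.0 + 20
     = 61.666667
F(1) = 4.333333
Integral = F(5) - F(1) = 61.666667 - 4.333333 = 57.333333


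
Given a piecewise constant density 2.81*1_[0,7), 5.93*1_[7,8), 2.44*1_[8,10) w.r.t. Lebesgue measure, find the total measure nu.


Integrate each piece of the Radon-Nikodym derivative:
Step 1: integral_0^7 2.81 dx = 2.81*(7-0) = 2.81*7 = 19.67
Step 2: integral_7^8 5.93 dx = 5.93*(8-7) = 5.93*1 = 5.93
Step 3: integral_8^10 2.44 dx = 2.44*(10-8) = 2.44*2 = 4.88
Total: 19.67 + 5.93 + 4.88 = 30.48


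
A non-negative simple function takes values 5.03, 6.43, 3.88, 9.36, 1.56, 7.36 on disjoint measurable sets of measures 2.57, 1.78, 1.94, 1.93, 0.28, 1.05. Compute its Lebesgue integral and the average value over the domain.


Step 1: Integral = sum(value_i * measure_i)
= 5.03*2.57 + 6.43*1.78 + 3.88*1.94 + 9.36*1.93 + 1.56*0.28 + 7.36*1.05
= 12.9271 + 11.4454 + 7.5272 + 18.0648 + 0.4368 + 7.728
= 58.1293
Step 2: Total measure of domain = 2.57 + 1.78 + 1.94 + 1.93 + 0.28 + 1.05 = 9.55
Step 3: Average value = 58.1293 / 9.55 = 6.086838


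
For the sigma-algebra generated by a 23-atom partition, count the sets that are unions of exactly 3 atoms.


Each element of F is a union of some subset of the 23 atoms.
Elements that are unions of exactly 3 atoms correspond to 3-element subsets of the 23 atoms.
Count = C(23, 3) = 23! / (3! * 20!) = 1771.


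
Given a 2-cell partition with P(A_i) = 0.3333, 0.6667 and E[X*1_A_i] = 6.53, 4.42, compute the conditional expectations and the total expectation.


For each cell A_i: E[X|A_i] = E[X*1_A_i] / P(A_i)
Step 1: E[X|A_1] = 6.53 / 0.3333 = 19.591959
Step 2: E[X|A_2] = 4.42 / 0.6667 = 6.629669
Verification: E[X] = sum E[X*1_A_i] = 6.53 + 4.42 = 10.95


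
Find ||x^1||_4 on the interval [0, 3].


Step 1: ||f||_4 = (integral_0^3 |x^1|^4 dx)^(1/4)
     = (integral_0^3 x^4 dx)^(1/4)
Step 2: integral_0^3 x^4 dx = [x^5/(5)] from 0 to 3 = 3^5/5
     = 243/5 = 48.6
Step 3: ||f||_4 = (48.6)^(1/4) = 2.640335


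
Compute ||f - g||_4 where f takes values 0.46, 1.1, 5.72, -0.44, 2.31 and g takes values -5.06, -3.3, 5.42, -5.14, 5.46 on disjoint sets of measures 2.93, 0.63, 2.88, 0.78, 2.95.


Step 1: Compute differences f_i - g_i:
  0.46 - -5.06 = 5.52
  1.1 - -3.3 = 4.4
  5.72 - 5.42 = 0.3
  -0.44 - -5.14 = 4.7
  2.31 - 5.46 = -3.15
Step 2: Compute |diff|^4 * measure for each set:
  |5.52|^4 * 2.93 = 928.445276 * 2.93 = 2720.344659
  |4.4|^4 * 0.63 = 374.8096 * 0.63 = 236.130048
  |0.3|^4 * 2.88 = 0.0081 * 2.88 = 0.023328
  |4.7|^4 * 0.78 = 487.9681 * 0.78 = 380.615118
  |-3.15|^4 * 2.95 = 98.456006 * 2.95 = 290.445218
Step 3: Sum = 3627.558372
Step 4: ||f-g||_4 = (3627.558372)^(1/4) = 7.760748


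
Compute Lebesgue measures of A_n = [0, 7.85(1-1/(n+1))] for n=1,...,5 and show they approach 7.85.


By continuity of measure from below: if A_n increases to A, then m(A_n) -> m(A).
Here A = [0, 7.85], so m(A) = 7.85
Step 1: a_1 = 7.85*(1 - 1/2) = 3.925, m(A_1) = 3.925
Step 2: a_2 = 7.85*(1 - 1/3) = 5.2333, m(A_2) = 5.2333
Step 3: a_3 = 7.85*(1 - 1/4) = 5.8875, m(A_3) = 5.8875
Step 4: a_4 = 7.85*(1 - 1/5) = 6.28, m(A_4) = 6.28
Step 5: a_5 = 7.85*(1 - 1/6) = 6.5417, m(A_5) = 6.5417
Limit: m(A_n) -> m([0,7.85]) = 7.85


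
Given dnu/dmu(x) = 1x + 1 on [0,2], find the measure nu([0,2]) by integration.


nu(A) = integral_A (dnu/dmu) dmu = integral_0^2 (1x + 1) dx
Step 1: Antiderivative F(x) = (1/2)x^2 + 1x
Step 2: F(2) = (1/2)*2^2 + 1*2 = 2 + 2 = 4
Step 3: F(0) = (1/2)*0^2 + 1*0 = 0.0 + 0 = 0.0
Step 4: nu([0,2]) = F(2) - F(0) = 4 - 0.0 = 4


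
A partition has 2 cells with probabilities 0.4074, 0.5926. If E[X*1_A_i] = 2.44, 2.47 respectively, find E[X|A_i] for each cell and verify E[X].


For each cell A_i: E[X|A_i] = E[X*1_A_i] / P(A_i)
Step 1: E[X|A_1] = 2.44 / 0.4074 = 5.9892
Step 2: E[X|A_2] = 2.47 / 0.5926 = 4.168073
Verification: E[X] = sum E[X*1_A_i] = 2.44 + 2.47 = 4.91


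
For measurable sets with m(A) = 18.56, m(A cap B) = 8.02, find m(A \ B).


m(A \ B) = m(A) - m(A n B)
= 18.56 - 8.02
= 10.54


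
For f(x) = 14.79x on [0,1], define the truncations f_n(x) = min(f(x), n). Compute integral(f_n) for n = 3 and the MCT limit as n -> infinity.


f(x) = 14.79x on [0,1]; f_n(x) = min(14.79x, n). At n = 3:
Step 1: f(x) reaches 3 at x = 3/14.79 = 0.20284
Step 2: integral(f_3) = integral(14.79x, 0, 0.20284) + integral(3, 0.20284, 1)
       = 14.79*0.20284^2/2 + 3*(1 - 0.20284)
       = 0.30426 + 2.391481
       = 2.69574
Step 3: As n -> infinity, f_n increases to f, so by MCT integral(f_n) -> integral(f) = 14.79/2 = 7.395.
Convergence: integral(f_3) = 2.69574 -> 7.395 as n -> infinity


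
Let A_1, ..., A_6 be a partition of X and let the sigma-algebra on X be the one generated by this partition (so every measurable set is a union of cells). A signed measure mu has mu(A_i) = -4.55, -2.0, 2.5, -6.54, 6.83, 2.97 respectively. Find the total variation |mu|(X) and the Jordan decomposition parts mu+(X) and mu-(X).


Step 1: Every measurable set is a union of atoms (the cells / points), so a Hahn decomposition is
  obtained by grouping atoms by sign: P = union of atoms with mu > 0, N = union of the remaining atoms.
  Atoms in P (indices): 3, 5, 6;  atoms in N (indices): 1, 2, 4
  Positive values: 2.5, 6.83, 2.97
  Negative values: -4.55, -2, -6.54
Step 2: mu+(X) = mu(P) = sum of positive atom values = 12.3
Step 3: mu-(X) = -mu(N) = sum of |negative atom values| = 13.09
Step 4: |mu|(X) = mu+(X) + mu-(X) = 12.3 + 13.09 = 25.39


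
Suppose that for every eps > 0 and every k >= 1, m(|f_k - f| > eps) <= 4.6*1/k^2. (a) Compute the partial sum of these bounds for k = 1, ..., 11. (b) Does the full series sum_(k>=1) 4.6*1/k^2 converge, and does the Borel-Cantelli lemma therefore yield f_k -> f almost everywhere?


Step 1: List the terms 4.6*1/k^2 for k = 1 to 11:
  k=1: 4.6
  k=2: 1.15
  k=3: 0.511111
  k=4: 0.2875
  k=5: 0.184
  k=6: 0.127778
  k=7: 0.093878
  k=8: 0.071875
  k=9: 0.05679
  k=10: 0.046
  k=11: 0.038017
Step 2: Partial sum = 4.6 + 1.15 + 0.511111 + 0.2875 + 0.184 + 0.127778 + 0.093878 + 0.071875 + 0.05679 + 0.046 + 0.038017
     = 7.166948
Step 3: The full series sum_(k>=1) 4.6*1/k^2 converges (p-series with p = 2 > 1; a constant multiple of a convergent series converges).
Step 4: Fix eps > 0. Since sum_k m(|f_k - f| > eps) < infinity, the Borel-Cantelli lemma gives
        m(limsup_k {|f_k - f| > eps}) = 0, i.e. for a.e. x, |f_k(x) - f(x)| <= eps for all large k.
        Applying this with eps = 1/j for j = 1, 2, ... and intersecting the countably many full-measure sets,
        for a.e. x we get limsup_k |f_k(x) - f(x)| <= 1/j for every j, hence f_k -> f almost everywhere.
Conclusion: series converges; Borel-Cantelli yields f_k -> f a.e.


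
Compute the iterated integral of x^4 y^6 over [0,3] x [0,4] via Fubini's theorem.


By Fubini's theorem, the double integral factors as a product of single integrals:
Step 1: integral_0^3 x^4 dx = [x^5/5] from 0 to 3
     = 3^5/5 = 48.6
Step 2: integral_0^4 y^6 dy = [y^7/7] from 0 to 4
     = 4^7/7 = 2340.571429
Step 3: Double integral = 48.6 * 2340.571429 = 113751.771429


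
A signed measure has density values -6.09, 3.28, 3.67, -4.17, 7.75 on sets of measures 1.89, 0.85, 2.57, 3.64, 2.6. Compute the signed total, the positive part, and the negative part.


Step 1: Compute signed measure on each set:
  Set 1: -6.09 * 1.89 = -11.5101
  Set 2: 3.28 * 0.85 = 2.788
  Set 3: 3.67 * 2.57 = 9.4319
  Set 4: -4.17 * 3.64 = -15.1788
  Set 5: 7.75 * 2.6 = 20.15
Step 2: Total signed measure = (-11.5101) + (2.788) + (9.4319) + (-15.1788) + (20.15)
     = 5.681
Step 3: Positive part mu+(X) = sum of positive contributions = 32.3699
Step 4: Negative part mu-(X) = |sum of negative contributions| = 26.6889


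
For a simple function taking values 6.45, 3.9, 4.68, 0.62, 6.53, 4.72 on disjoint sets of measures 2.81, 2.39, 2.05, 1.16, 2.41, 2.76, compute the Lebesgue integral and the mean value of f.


Step 1: Integral = sum(value_i * measure_i)
= 6.45*2.81 + 3.9*2.39 + 4.68*2.05 + 0.62*1.16 + 6.53*2.41 + 4.72*2.76
= 18.1245 + 9.321 + 9.594 + 0.7192 + 15.7373 + 13.0272
= 66.5232
Step 2: Total measure of domain = 2.81 + 2.39 + 2.05 + 1.16 + 2.41 + 2.76 = 13.58
Step 3: Average value = 66.5232 / 13.58 = 4.898616


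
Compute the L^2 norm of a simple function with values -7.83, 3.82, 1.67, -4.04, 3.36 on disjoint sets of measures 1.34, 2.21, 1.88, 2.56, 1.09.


Step 1: Compute |f_i|^2 for each value:
  |-7.83|^2 = 61.3089
  |3.82|^2 = 14.5924
  |1.67|^2 = 2.7889
  |-4.04|^2 = 16.3216
  |3.36|^2 = 11.2896
Step 2: Multiply by measures and sum:
  61.3089 * 1.34 = 82.153926
  14.5924 * 2.21 = 32.249204
  2.7889 * 1.88 = 5.243132
  16.3216 * 2.56 = 41.783296
  11.2896 * 1.09 = 12.305664
Sum = 82.153926 + 32.249204 + 5.243132 + 41.783296 + 12.305664 = 173.735222
Step 3: Take the p-th root:
||f||_2 = (173.735222)^(1/2) = 13.180866


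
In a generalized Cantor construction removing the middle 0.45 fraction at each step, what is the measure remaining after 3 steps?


Step 1: At each step, fraction remaining = 1 - 0.45 = 0.55
Step 2: After 3 steps, measure = (0.55)^3
Step 3: Computing the power step by step:
  After step 1: 0.55
  After step 2: 0.3025
  After step 3: 0.166375
Result = 0.166375


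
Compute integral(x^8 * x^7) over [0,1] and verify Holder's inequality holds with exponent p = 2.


Step 1: Exact integral of f*g = integral(x^15, 0, 1) = 1/16
     = 0.0625
Step 2: Holder bound with p=2, q=2:
  ||f||_p = (integral x^16 dx)^(1/2) = (1/17)^(1/2) = 0.242536
  ||g||_q = (integral x^14 dx)^(1/2) = (1/15)^(1/2) = 0.258199
Step 3: Holder bound = ||f||_p * ||g||_q = 0.242536 * 0.258199 = 0.062622
Verification: 0.0625 <= 0.062622 (Holder holds)


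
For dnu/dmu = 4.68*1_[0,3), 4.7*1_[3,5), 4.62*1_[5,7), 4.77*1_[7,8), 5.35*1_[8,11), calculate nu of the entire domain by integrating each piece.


Integrate each piece of the Radon-Nikodym derivative:
Step 1: integral_0^3 4.68 dx = 4.68*(3-0) = 4.68*3 = 14.04
Step 2: integral_3^5 4.7 dx = 4.7*(5-3) = 4.7*2 = 9.4
Step 3: integral_5^7 4.62 dx = 4.62*(7-5) = 4.62*2 = 9.24
Step 4: integral_7^8 4.77 dx = 4.77*(8-7) = 4.77*1 = 4.77
Step 5: integral_8^11 5.35 dx = 5.35*(11-8) = 5.35*3 = 16.05
Total: 14.04 + 9.4 + 9.24 + 4.77 + 16.05 = 53.5
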